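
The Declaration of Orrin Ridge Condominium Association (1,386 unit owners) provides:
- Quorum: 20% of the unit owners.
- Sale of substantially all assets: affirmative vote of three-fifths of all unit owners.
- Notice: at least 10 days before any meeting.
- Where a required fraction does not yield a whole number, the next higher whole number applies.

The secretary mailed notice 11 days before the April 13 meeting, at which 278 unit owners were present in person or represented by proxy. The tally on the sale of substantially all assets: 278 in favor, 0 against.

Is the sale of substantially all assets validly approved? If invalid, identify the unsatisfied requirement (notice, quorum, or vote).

Notice: 11 days given; 10 required. Satisfied.
Quorum: 20% of 1,386 = 277.20, rounded up to 278; 278 present. Satisfied.
Vote: requires three-fifths of all unit owners (1,386); 3/5 of 1386 = 831.60, rounded up to 832, so 832 needed; 278 in favor. Not satisfied.

Invalid — vote requirement not satisfied.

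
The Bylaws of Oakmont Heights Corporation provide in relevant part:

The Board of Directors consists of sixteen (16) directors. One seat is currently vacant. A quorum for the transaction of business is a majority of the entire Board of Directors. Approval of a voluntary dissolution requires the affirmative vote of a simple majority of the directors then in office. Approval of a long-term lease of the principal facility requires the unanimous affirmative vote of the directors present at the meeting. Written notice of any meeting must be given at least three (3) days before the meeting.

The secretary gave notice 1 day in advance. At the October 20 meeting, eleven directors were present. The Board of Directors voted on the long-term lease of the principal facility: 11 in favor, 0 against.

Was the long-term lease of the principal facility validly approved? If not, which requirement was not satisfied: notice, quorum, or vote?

Invalid — notice requirement not satisfied.

Notice: 1 day given; 3 required (1 < 3). Not satisfied.
Quorum: 11 present; quorum is 9. Satisfied.
Vote: the long-term lease of the principal facility requires the unanimous vote of the directors present (11). Unanimous means all 11, so 11 affirmative votes are needed; 11 voted in favor. Satisfied.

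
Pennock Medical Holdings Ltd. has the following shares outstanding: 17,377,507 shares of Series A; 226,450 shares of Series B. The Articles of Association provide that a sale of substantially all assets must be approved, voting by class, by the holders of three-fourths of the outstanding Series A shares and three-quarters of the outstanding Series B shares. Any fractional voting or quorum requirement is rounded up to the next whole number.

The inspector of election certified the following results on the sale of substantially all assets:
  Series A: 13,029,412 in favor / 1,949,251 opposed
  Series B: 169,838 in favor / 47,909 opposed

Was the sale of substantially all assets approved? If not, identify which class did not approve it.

Not approved — the Series A shares did not give the required vote.

Series A: 3/4 of 17377507 = 13033130.25, rounded up to 13033131; 13,033,131 required, 13,029,412 in favor — not approved.
Series B: 3/4 of 226450 = 169837.50, rounded up to 169838; 169,838 required, 169,838 in favor — approved.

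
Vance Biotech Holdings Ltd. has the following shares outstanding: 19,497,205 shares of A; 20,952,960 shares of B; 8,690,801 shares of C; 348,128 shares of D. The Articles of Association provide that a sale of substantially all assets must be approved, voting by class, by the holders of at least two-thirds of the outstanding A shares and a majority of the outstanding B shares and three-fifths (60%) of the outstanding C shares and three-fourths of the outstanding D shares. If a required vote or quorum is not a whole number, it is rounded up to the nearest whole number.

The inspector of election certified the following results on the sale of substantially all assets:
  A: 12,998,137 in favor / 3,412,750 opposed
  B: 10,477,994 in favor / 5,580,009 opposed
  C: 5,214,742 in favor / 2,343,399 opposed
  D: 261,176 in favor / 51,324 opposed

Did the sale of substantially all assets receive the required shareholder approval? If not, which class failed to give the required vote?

Approved — every class gave the required vote.

A: 2/3 of 19497205 = 12998136.67, rounded up to 12998137; 12,998,137 required, 12,998,137 in favor — approved.
B: a majority of 20952960 is 10476481; 10,476,481 required, 10,477,994 in favor — approved.
C: 3/5 of 8690801 = 5214480.60, rounded up to 5214481; 5,214,481 required, 5,214,742 in favor — approved.
D: 3/4 of 348128 = 261096; 261,096 required, 261,176 in favor — approved.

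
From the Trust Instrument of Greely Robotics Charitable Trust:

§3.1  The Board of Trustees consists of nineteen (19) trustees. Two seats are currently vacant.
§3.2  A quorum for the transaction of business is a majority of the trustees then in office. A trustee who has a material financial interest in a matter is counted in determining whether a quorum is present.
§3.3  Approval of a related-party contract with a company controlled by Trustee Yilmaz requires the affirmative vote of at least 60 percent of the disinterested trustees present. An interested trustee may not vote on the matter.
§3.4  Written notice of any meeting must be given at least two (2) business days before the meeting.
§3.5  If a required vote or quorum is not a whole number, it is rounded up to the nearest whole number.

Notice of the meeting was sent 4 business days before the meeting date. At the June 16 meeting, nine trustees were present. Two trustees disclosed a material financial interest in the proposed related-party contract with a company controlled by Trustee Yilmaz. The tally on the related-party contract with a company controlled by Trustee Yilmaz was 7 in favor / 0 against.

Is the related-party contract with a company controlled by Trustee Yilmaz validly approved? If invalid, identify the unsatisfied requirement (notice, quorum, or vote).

Notice: 4 business days given; 2 required (4 ≥ 2). Satisfied.
Quorum: 9 present (interested trustees count toward quorum); quorum is 9. Satisfied.
Vote: the related-party contract with a company controlled by Trustee Yilmaz requires three-fifths of the disinterested trustees present (9 − 2 = 7). 3/5 of 7 = 4.20, rounded up to 5, so 5 affirmative votes are needed; 7 voted in favor. Satisfied.

Valid — all requirements satisfied.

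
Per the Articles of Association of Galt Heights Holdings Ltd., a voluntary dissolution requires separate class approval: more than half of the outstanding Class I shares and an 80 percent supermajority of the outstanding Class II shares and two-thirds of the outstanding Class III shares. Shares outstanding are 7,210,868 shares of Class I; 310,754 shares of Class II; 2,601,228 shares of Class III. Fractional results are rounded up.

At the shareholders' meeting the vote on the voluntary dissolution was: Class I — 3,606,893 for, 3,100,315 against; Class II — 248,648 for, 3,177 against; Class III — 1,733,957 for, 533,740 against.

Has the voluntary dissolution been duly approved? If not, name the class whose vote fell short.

Not approved — the Class III shares did not give the required vote.

Class I: a majority of 7210868 is 3605435; 3,605,435 required, 3,606,893 in favor — approved.
Class II: 4/5 of 310754 = 248603.20, rounded up to 248604; 248,604 required, 248,648 in favor — approved.
Class III: 2/3 of 2601228 = 1734152; 1,734,152 required, 1,733,957 in favor — not approved.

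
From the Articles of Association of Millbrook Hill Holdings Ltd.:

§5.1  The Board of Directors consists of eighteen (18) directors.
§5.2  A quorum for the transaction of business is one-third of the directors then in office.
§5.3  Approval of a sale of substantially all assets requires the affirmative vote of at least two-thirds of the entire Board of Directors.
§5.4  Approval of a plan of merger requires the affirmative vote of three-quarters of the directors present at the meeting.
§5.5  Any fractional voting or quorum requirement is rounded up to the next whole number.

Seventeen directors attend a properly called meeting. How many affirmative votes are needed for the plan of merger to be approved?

The plan of merger requires three-fourths of the directors present (17).
3/4 of 17 = 12.75, rounded up to 13.

13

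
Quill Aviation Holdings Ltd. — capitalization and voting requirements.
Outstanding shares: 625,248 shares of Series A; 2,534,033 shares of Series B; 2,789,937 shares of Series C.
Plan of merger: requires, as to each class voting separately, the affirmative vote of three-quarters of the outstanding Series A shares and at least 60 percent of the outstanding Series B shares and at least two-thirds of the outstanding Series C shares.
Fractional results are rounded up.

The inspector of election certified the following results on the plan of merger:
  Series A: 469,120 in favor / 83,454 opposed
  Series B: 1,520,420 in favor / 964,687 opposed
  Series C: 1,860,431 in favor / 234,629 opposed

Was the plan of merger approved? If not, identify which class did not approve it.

Series A: 3/4 of 625248 = 468936; 468,936 required, 469,120 in favor — approved.
Series B: 3/5 of 2534033 = 1520419.80, rounded up to 1520420; 1,520,420 required, 1,520,420 in favor — approved.
Series C: 2/3 of 2789937 = 1859958; 1,859,958 required, 1,860,431 in favor — approved.

Approved — every class gave the required vote.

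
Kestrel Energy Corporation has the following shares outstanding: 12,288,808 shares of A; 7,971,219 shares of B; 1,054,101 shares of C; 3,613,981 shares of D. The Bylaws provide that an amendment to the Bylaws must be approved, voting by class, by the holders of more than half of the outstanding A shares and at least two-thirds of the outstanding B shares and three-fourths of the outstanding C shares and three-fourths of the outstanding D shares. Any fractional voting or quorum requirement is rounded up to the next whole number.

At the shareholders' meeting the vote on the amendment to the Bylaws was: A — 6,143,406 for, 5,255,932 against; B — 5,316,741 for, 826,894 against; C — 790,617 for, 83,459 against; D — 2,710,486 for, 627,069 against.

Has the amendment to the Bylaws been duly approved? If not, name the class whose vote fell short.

A: a majority of 12288808 is 6144405; 6,144,405 required, 6,143,406 in favor — not approved.
B: 2/3 of 7971219 = 5314146; 5,314,146 required, 5,316,741 in favor — approved.
C: 3/4 of 1054101 = 790575.75, rounded up to 790576; 790,576 required, 790,617 in favor — approved.
D: 3/4 of 3613981 = 2710485.75, rounded up to 2710486; 2,710,486 required, 2,710,486 in favor — approved.

Not approved — the A shares did not give the required vote.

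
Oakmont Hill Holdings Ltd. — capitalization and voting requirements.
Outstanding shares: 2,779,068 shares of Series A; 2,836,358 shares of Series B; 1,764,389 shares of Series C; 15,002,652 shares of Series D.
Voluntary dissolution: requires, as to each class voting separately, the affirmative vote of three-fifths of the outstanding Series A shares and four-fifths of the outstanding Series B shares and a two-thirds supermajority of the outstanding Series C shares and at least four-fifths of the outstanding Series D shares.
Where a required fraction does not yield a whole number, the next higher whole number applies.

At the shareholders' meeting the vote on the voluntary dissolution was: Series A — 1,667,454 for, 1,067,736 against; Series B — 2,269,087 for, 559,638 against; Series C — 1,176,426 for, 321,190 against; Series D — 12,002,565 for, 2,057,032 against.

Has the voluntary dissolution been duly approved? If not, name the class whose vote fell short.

Series A: 3/5 of 2779068 = 1667440.80, rounded up to 1667441; 1,667,441 required, 1,667,454 in favor — approved.
Series B: 4/5 of 2836358 = 2269086.40, rounded up to 2269087; 2,269,087 required, 2,269,087 in favor — approved.
Series C: 2/3 of 1764389 = 1176259.33, rounded up to 1176260; 1,176,260 required, 1,176,426 in favor — approved.
Series D: 4/5 of 15002652 = 12002121.60, rounded up to 12002122; 12,002,122 required, 12,002,565 in favor — approved.

Approved — every class gave the required vote.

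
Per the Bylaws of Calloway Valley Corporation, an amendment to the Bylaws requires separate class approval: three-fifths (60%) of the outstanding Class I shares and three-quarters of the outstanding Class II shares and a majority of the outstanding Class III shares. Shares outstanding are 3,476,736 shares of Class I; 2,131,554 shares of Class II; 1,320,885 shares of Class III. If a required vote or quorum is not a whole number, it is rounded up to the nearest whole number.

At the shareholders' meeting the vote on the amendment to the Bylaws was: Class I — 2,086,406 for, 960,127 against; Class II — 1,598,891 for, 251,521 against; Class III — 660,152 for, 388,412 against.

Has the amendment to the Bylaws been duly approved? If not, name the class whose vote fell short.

Not approved — the Class III shares did not give the required vote.

Class I: 3/5 of 3476736 = 2086041.60, rounded up to 2086042; 2,086,042 required, 2,086,406 in favor — approved.
Class II: 3/4 of 2131554 = 1598665.50, rounded up to 1598666; 1,598,666 required, 1,598,891 in favor — approved.
Class III: a majority of 1320885 is 660443; 660,443 required, 660,152 in favor — not approved.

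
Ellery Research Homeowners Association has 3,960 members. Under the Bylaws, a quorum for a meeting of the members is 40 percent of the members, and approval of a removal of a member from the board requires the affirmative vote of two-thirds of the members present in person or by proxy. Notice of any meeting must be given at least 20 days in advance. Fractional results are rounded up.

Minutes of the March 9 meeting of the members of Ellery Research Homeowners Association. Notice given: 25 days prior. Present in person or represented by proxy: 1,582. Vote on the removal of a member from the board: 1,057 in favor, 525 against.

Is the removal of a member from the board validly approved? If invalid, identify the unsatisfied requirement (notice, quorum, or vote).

Notice: 25 days given; 20 required. Satisfied.
Quorum: 40% of 3,960 = 1,584; 1,582 present. Not satisfied.
Vote: requires two-thirds of those present (1,582); 2/3 of 1582 = 1054.67, rounded up to 1055, so 1,055 needed; 1,057 in favor. Satisfied.

Invalid — quorum requirement not satisfied.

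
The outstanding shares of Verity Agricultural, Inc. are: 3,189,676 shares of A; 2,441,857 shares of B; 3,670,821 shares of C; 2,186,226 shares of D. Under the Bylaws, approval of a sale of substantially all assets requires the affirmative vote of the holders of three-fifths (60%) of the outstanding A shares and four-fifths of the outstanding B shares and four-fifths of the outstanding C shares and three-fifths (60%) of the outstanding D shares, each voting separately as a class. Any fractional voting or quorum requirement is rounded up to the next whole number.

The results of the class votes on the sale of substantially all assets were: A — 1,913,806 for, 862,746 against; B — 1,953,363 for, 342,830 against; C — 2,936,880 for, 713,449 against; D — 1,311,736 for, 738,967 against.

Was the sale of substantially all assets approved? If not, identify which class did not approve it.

A: 3/5 of 3189676 = 1913805.60, rounded up to 1913806; 1,913,806 required, 1,913,806 in favor — approved.
B: 4/5 of 2441857 = 1953485.60, rounded up to 1953486; 1,953,486 required, 1,953,363 in favor — not approved.
C: 4/5 of 3670821 = 2936656.80, rounded up to 2936657; 2,936,657 required, 2,936,880 in favor — approved.
D: 3/5 of 2186226 = 1311735.60, rounded up to 1311736; 1,311,736 required, 1,311,736 in favor — approved.

Not approved — the B shares did not give the required vote.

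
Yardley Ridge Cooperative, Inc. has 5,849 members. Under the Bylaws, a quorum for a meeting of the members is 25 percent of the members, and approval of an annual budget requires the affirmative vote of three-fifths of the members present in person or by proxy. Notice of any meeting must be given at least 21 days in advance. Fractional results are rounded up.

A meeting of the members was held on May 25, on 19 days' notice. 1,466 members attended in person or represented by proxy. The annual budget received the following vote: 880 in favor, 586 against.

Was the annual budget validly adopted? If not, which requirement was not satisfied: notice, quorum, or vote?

Invalid — notice requirement not satisfied.

Notice: 19 days given; 21 required. Not satisfied.
Quorum: 25% of 5,849 = 1,462.25, rounded up to 1,463; 1,466 present. Satisfied.
Vote: requires three-fifths of those present (1,466); 3/5 of 1466 = 879.60, rounded up to 880, so 880 needed; 880 in favor. Satisfied.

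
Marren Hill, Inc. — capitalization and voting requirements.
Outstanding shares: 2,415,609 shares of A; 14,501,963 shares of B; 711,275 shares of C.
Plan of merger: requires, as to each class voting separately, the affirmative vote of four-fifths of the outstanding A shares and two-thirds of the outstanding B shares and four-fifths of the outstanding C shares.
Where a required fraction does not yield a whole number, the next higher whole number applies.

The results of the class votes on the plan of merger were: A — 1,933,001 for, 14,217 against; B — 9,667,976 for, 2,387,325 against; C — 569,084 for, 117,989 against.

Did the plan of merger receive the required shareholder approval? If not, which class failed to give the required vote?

A: 4/5 of 2415609 = 1932487.20, rounded up to 1932488; 1,932,488 required, 1,933,001 in favor — approved.
B: 2/3 of 14501963 = 9667975.33, rounded up to 9667976; 9,667,976 required, 9,667,976 in favor — approved.
C: 4/5 of 711275 = 569020; 569,020 required, 569,084 in favor — approved.

Approved — every class gave the required vote.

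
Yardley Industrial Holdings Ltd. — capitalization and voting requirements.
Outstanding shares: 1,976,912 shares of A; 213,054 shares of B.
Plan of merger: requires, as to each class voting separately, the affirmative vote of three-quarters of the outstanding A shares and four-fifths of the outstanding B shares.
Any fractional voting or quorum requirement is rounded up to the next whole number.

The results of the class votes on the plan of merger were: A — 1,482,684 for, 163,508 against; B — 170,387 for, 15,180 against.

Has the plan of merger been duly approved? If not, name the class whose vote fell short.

A: 3/4 of 1976912 = 1482684; 1,482,684 required, 1,482,684 in favor — approved.
B: 4/5 of 213054 = 170443.20, rounded up to 170444; 170,444 required, 170,387 in favor — not approved.

Not approved — the B shares did not give the required vote.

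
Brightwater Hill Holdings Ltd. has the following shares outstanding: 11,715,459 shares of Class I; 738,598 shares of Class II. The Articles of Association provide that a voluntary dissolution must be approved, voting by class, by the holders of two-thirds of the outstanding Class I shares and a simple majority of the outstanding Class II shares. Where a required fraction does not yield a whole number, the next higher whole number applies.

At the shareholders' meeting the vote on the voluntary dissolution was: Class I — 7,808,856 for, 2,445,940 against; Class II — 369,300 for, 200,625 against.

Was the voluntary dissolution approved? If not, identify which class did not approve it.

Not approved — the Class I shares did not give the required vote.

Class I: 2/3 of 11715459 = 7810306; 7,810,306 required, 7,808,856 in favor — not approved.
Class II: a majority of 738598 is 369300; 369,300 required, 369,300 in favor — approved.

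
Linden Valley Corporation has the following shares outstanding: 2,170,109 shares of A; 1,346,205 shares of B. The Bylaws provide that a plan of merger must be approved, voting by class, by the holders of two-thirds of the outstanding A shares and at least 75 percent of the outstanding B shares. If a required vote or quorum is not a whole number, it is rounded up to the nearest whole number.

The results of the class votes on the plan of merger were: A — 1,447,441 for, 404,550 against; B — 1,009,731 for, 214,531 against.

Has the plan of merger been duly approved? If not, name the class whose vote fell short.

Approved — every class gave the required vote.

A: 2/3 of 2170109 = 1446739.33, rounded up to 1446740; 1,446,740 required, 1,447,441 in favor — approved.
B: 3/4 of 1346205 = 1009653.75, rounded up to 1009654; 1,009,654 required, 1,009,731 in favor — approved.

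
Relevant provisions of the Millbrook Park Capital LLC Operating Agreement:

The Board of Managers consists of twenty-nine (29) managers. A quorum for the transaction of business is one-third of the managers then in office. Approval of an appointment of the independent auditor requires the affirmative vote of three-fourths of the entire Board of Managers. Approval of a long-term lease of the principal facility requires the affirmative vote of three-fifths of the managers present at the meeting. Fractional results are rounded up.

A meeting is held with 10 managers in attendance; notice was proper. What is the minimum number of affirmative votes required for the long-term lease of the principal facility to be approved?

The long-term lease of the principal facility requires three-fifths of the managers present (10).
3/5 of 10 = 6.

6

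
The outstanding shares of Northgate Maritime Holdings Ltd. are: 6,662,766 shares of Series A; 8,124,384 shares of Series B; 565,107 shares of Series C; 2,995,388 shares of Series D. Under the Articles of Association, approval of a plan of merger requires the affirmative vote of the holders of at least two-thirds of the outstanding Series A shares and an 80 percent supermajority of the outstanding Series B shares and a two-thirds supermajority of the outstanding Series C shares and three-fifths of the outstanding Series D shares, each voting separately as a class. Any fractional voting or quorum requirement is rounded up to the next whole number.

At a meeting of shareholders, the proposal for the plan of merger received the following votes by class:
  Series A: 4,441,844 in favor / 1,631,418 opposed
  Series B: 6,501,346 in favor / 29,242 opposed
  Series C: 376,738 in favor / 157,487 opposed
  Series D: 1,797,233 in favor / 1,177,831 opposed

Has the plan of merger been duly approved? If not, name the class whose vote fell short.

Approved — every class gave the required vote.

Series A: 2/3 of 6662766 = 4441844; 4,441,844 required, 4,441,844 in favor — approved.
Series B: 4/5 of 8124384 = 6499507.20, rounded up to 6499508; 6,499,508 required, 6,501,346 in favor — approved.
Series C: 2/3 of 565107 = 376738; 376,738 required, 376,738 in favor — approved.
Series D: 3/5 of 2995388 = 1797232.80, rounded up to 1797233; 1,797,233 required, 1,797,233 in favor — approved.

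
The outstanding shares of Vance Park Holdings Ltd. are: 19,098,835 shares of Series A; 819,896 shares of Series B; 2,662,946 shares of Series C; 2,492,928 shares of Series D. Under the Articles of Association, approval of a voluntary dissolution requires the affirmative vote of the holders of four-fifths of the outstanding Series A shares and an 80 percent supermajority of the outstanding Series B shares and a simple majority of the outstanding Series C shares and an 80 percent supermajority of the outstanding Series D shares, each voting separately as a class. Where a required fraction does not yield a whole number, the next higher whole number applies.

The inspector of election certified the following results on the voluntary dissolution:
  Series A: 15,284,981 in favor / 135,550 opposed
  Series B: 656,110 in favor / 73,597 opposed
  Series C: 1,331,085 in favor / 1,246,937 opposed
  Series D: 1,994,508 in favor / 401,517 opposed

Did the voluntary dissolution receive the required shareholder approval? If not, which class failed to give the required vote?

Series A: 4/5 of 19098835 = 15279068; 15,279,068 required, 15,284,981 in favor — approved.
Series B: 4/5 of 819896 = 655916.80, rounded up to 655917; 655,917 required, 656,110 in favor — approved.
Series C: a majority of 2662946 is 1331474; 1,331,474 required, 1,331,085 in favor — not approved.
Series D: 4/5 of 2492928 = 1994342.40, rounded up to 1994343; 1,994,343 required, 1,994,508 in favor — approved.

Not approved — the Series C shares did not give the required vote.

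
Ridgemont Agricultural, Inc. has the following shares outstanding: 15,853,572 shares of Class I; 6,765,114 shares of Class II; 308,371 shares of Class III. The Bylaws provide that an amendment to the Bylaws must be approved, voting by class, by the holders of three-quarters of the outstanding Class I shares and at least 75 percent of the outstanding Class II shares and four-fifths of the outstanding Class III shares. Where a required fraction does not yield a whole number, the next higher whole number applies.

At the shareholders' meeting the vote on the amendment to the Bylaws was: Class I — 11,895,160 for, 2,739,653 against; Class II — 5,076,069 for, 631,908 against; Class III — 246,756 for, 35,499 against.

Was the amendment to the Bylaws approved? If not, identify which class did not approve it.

Approved — every class gave the required vote.

Class I: 3/4 of 15853572 = 11890179; 11,890,179 required, 11,895,160 in favor — approved.
Class II: 3/4 of 6765114 = 5073835.50, rounded up to 5073836; 5,073,836 required, 5,076,069 in favor — approved.
Class III: 4/5 of 308371 = 246696.80, rounded up to 246697; 246,697 required, 246,756 in favor — approved.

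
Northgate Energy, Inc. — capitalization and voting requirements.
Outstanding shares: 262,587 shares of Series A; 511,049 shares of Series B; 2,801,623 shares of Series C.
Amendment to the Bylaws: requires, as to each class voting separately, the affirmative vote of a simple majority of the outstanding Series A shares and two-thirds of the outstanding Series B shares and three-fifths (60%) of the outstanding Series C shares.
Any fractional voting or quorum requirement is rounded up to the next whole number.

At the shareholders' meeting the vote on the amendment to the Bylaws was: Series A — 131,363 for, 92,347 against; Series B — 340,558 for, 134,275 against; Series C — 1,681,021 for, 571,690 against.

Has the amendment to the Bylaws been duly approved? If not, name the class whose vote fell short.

Series A: a majority of 262587 is 131294; 131,294 required, 131,363 in favor — approved.
Series B: 2/3 of 511049 = 340699.33, rounded up to 340700; 340,700 required, 340,558 in favor — not approved.
Series C: 3/5 of 2801623 = 1680973.80, rounded up to 1680974; 1,680,974 required, 1,681,021 in favor — approved.

Not approved — the Series B shares did not give the required vote.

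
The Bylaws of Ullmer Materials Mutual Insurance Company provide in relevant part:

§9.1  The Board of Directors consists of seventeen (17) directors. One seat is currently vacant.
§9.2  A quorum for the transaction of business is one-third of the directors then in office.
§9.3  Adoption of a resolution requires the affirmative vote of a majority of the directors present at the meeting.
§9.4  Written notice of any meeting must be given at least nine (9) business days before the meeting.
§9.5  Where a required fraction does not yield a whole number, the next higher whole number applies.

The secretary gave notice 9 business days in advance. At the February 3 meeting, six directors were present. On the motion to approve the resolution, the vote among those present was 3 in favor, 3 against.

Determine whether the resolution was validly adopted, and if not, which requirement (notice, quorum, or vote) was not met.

Invalid — vote requirement not satisfied.

Notice: 9 business days given; 9 required (9 ≥ 9). Satisfied.
Quorum: 6 present; quorum is 6. Satisfied.
Vote: the resolution requires a majority of the directors present (6). A majority of 6 is 4, so 4 affirmative votes are needed; 3 voted in favor. Not satisfied.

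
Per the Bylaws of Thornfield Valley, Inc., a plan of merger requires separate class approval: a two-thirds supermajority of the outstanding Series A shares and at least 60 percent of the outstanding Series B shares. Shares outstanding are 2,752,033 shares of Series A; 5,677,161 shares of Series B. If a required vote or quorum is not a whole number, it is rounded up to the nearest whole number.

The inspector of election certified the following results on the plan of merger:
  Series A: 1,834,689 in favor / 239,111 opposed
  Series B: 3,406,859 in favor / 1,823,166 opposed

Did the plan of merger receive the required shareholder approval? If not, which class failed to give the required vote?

Approved — every class gave the required vote.

Series A: 2/3 of 2752033 = 1834688.67, rounded up to 1834689; 1,834,689 required, 1,834,689 in favor — approved.
Series B: 3/5 of 5677161 = 3406296.60, rounded up to 3406297; 3,406,297 required, 3,406,859 in favor — approved.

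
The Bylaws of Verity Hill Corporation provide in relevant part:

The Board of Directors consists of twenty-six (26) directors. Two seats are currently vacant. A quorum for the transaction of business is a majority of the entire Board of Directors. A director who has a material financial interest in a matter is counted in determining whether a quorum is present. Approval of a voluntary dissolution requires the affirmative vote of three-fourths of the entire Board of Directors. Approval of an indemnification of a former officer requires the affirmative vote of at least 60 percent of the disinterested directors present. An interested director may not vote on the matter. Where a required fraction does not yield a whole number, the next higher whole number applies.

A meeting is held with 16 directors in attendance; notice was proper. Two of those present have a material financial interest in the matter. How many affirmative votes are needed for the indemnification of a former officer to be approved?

The indemnification of a former officer requires three-fifths of the disinterested directors present (16 − 2 = 14).
3/5 of 14 = 8.40, rounded up to 9.

9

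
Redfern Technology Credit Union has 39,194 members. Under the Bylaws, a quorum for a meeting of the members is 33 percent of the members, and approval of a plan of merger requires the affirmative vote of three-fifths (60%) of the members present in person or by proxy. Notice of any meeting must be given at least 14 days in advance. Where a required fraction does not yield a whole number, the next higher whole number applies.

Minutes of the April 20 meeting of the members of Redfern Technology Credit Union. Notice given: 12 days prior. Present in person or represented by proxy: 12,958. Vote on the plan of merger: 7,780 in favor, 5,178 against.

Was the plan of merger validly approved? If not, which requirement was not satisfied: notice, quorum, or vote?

Notice: 12 days given; 14 required. Not satisfied.
Quorum: 33% of 39,194 = 12,934.02, rounded up to 12,935; 12,958 present. Satisfied.
Vote: requires three-fifths of those present (12,958); 3/5 of 12958 = 7774.80, rounded up to 7775, so 7,775 needed; 7,780 in favor. Satisfied.

Invalid — notice requirement not satisfied.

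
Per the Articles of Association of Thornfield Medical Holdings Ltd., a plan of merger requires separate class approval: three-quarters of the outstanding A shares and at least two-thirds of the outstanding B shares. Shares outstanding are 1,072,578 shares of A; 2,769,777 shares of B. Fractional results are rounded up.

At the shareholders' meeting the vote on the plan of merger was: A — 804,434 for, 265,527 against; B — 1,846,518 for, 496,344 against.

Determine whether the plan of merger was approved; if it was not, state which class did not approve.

Approved — every class gave the required vote.

A: 3/4 of 1072578 = 804433.50, rounded up to 804434; 804,434 required, 804,434 in favor — approved.
B: 2/3 of 2769777 = 1846518; 1,846,518 required, 1,846,518 in favor — approved.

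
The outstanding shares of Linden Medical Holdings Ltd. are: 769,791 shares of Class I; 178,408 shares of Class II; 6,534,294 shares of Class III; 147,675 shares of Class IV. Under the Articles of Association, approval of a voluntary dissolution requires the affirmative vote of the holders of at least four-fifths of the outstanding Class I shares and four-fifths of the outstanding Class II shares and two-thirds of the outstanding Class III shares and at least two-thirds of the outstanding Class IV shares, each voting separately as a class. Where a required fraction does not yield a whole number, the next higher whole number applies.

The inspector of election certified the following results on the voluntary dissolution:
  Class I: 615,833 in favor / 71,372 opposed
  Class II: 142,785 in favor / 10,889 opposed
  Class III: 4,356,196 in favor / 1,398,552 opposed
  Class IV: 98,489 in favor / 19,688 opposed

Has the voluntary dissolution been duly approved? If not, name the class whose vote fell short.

Approved — every class gave the required vote.

Class I: 4/5 of 769791 = 615832.80, rounded up to 615833; 615,833 required, 615,833 in favor — approved.
Class II: 4/5 of 178408 = 142726.40, rounded up to 142727; 142,727 required, 142,785 in favor — approved.
Class III: 2/3 of 6534294 = 4356196; 4,356,196 required, 4,356,196 in favor — approved.
Class IV: 2/3 of 147675 = 98450; 98,450 required, 98,489 in favor — approved.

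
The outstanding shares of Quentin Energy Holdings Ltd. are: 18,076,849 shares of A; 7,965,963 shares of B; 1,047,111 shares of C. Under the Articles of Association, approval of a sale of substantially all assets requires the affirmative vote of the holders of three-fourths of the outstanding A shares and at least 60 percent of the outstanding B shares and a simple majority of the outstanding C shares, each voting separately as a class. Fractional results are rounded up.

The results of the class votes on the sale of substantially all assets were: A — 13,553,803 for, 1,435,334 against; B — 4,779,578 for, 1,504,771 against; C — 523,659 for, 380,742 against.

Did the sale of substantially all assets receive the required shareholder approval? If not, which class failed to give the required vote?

A: 3/4 of 18076849 = 13557636.75, rounded up to 13557637; 13,557,637 required, 13,553,803 in favor — not approved.
B: 3/5 of 7965963 = 4779577.80, rounded up to 4779578; 4,779,578 required, 4,779,578 in favor — approved.
C: a majority of 1047111 is 523556; 523,556 required, 523,659 in favor — approved.

Not approved — the A shares did not give the required vote.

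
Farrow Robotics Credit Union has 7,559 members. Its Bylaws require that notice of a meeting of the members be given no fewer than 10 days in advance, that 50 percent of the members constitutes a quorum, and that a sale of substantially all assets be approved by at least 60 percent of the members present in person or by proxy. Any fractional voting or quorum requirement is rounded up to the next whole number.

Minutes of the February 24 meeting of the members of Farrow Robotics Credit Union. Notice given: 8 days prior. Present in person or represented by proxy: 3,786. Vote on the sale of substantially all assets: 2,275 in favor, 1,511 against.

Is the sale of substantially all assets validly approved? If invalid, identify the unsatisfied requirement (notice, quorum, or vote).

Notice: 8 days given; 10 required. Not satisfied.
Quorum: 50% of 7,559 = 3,779.50, rounded up to 3,780; 3,786 present. Satisfied.
Vote: requires three-fifths of those present (3,786); 3/5 of 3786 = 2271.60, rounded up to 2272, so 2,272 needed; 2,275 in favor. Satisfied.

Invalid — notice requirement not satisfied.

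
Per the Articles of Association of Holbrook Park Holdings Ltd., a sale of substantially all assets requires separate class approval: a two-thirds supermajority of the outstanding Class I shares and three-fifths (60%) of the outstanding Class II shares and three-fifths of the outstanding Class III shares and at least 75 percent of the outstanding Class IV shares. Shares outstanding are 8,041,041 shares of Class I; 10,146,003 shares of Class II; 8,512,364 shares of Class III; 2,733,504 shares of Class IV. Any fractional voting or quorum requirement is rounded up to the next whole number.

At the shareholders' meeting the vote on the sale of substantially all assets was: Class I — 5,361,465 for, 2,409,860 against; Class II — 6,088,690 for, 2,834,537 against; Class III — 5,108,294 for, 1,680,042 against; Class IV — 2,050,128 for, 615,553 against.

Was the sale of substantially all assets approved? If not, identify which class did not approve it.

Class I: 2/3 of 8041041 = 5360694; 5,360,694 required, 5,361,465 in favor — approved.
Class II: 3/5 of 10146003 = 6087601.80, rounded up to 6087602; 6,087,602 required, 6,088,690 in favor — approved.
Class III: 3/5 of 8512364 = 5107418.40, rounded up to 5107419; 5,107,419 required, 5,108,294 in favor — approved.
Class IV: 3/4 of 2733504 = 2050128; 2,050,128 required, 2,050,128 in favor — approved.

Approved — every class gave the required vote.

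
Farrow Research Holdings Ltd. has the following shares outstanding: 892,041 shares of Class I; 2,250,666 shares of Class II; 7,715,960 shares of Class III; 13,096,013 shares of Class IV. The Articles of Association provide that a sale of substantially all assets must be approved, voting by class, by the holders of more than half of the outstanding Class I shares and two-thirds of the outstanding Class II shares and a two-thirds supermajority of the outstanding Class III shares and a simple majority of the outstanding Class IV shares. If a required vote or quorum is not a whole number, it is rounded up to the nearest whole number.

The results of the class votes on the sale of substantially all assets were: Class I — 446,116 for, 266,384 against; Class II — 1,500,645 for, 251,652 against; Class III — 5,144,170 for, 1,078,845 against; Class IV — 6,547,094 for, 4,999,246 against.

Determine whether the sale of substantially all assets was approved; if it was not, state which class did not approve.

Not approved — the Class IV shares did not give the required vote.

Class I: a majority of 892041 is 446021; 446,021 required, 446,116 in favor — approved.
Class II: 2/3 of 2250666 = 1500444; 1,500,444 required, 1,500,645 in favor — approved.
Class III: 2/3 of 7715960 = 5143973.33, rounded up to 5143974; 5,143,974 required, 5,144,170 in favor — approved.
Class IV: a majority of 13096013 is 6548007; 6,548,007 required, 6,547,094 in favor — not approved.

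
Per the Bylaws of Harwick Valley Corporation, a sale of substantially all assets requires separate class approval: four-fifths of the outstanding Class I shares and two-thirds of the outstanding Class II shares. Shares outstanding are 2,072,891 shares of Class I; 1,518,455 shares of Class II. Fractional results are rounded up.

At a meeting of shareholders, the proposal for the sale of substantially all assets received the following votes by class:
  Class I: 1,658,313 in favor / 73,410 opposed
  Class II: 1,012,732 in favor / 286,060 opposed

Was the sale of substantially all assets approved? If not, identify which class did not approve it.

Approved — every class gave the required vote.

Class I: 4/5 of 2072891 = 1658312.80, rounded up to 1658313; 1,658,313 required, 1,658,313 in favor — approved.
Class II: 2/3 of 1518455 = 1012303.33, rounded up to 1012304; 1,012,304 required, 1,012,732 in favor — approved.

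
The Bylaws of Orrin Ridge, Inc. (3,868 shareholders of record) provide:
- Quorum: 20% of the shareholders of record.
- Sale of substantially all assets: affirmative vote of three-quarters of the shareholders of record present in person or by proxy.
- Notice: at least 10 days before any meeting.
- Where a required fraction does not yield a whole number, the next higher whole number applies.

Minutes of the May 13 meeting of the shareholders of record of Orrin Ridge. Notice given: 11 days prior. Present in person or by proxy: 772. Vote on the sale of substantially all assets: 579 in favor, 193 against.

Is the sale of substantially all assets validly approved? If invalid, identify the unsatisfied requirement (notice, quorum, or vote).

Invalid — quorum requirement not satisfied.

Notice: 11 days given; 10 required. Satisfied.
Quorum: 20% of 3,868 = 773.60, rounded up to 774; 772 present. Not satisfied.
Vote: requires three-fourths of those present (772); 3/4 of 772 = 579, so 579 needed; 579 in favor. Satisfied.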